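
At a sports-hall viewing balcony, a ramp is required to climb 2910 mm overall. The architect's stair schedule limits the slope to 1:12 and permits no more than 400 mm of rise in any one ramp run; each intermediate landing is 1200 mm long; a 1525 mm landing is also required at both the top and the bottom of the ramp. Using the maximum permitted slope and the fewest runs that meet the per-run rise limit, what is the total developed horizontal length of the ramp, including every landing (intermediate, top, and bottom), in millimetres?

46370 mm

2910 / 400 = 7.28, so 8 ramp runs are needed. That means 7 intermediate landings.
Ramp run (horizontal) at 1:12: 2910 × 12 = 34920 mm.
7 intermediate landings contribute 7 × 1200 = 8400 mm.
Top and bottom landings: 2 × 1525 = 3050 mm.
Total = 34920 + 8400 + 3050 = 46370 mm.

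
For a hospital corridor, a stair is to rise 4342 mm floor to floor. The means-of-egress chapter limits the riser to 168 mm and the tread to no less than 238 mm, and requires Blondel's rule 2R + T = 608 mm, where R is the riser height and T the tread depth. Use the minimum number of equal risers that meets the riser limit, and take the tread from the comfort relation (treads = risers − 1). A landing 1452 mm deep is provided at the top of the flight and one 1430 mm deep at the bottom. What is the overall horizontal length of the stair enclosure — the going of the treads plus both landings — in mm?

4342 / 168 = 25.85, so 26 risers are needed.
R = 4342 ÷ 26 = 167 mm.
T = 608 − 2·167 = 274 mm, which satisfies the 238 mm minimum.
Going = (26 − 1) × 274 = 6850 mm.
Add landings: 6850 + 1452 + 1430 = 9732 mm.

9732 mm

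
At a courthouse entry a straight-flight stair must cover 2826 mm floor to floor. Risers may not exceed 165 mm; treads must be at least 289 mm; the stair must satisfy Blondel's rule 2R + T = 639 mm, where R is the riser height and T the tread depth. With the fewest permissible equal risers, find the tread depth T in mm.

2826 / 165 = 17.13, so 18 risers are needed.
Each riser is 2826/18 = 157 mm (≤ 165 mm).
T = 639 − 2·157 = 325 mm, which satisfies the 289 mm minimum.

325 mm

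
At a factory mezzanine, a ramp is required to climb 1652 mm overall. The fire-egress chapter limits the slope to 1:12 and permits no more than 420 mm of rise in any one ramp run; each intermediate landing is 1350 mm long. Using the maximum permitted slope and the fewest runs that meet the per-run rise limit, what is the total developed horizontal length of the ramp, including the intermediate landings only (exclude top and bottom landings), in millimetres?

1652 / 420 = 3.93, so 4 ramp runs are needed. That means 3 intermediate landings.
Ramp run (horizontal) at 1:12: 1652 × 12 = 19824 mm.
3 intermediate landings contribute 3 × 1350 = 4050 mm.
Total developed length = 19824 + 4050 = 23874 mm.

23874 mm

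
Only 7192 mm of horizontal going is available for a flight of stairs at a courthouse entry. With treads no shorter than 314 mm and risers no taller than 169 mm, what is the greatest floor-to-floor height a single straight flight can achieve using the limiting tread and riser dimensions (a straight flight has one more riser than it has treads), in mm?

3887 mm

7192 / 314 = 22.90, so 22 treads fit.
Risers = treads + 1 = 23.
Maximum height = 23 × 169 = 3887 mm.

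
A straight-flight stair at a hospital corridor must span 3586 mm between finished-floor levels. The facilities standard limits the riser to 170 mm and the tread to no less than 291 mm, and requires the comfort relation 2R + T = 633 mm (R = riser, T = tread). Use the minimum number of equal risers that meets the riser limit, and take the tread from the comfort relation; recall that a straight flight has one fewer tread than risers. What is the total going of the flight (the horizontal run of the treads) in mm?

6447 mm

3586 / 170 = 21.09, so 22 risers are needed.
Riser R = 3586 / 22 = 163 mm, within the 170 mm limit.
Tread T = 633 − 2 × 163 = 307 mm (≥ 291 mm).
22 risers give 21 treads; going = 21 × 307 = 6447 mm.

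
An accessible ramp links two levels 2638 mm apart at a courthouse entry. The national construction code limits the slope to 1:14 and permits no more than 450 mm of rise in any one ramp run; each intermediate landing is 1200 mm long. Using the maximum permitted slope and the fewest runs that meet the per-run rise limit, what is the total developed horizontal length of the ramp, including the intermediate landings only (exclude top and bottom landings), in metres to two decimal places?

42.93 m

At most 450 each: 2638/450 = 5.86, giving 6 ramp runs. That means 5 intermediate landings.
Horizontal run for 2638 mm of rise at 1:14 is 2638 × 14 = 36932 mm.
Intermediate landings: 5 × 1200 = 6000 mm.
Total developed length = 36932 + 6000 = 42932 mm.
= 42.93 m.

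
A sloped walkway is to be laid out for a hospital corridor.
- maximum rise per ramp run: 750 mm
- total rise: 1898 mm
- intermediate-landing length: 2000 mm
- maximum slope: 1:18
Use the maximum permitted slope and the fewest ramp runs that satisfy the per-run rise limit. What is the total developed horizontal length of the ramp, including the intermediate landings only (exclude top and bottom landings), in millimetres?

38164 mm

⌈1898/750⌉ = 3 ramp runs. That means 2 intermediate landings.
Ramp run (horizontal) at 1:18: 1898 × 18 = 34164 mm.
2 intermediate landings contribute 2 × 2000 = 4000 mm.
Total developed length = 34164 + 4000 = 38164 mm.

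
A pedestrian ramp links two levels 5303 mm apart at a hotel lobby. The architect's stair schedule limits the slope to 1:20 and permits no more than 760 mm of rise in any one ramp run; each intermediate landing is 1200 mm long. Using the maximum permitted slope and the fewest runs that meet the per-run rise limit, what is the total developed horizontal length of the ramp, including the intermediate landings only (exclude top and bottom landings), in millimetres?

113260 mm

At most 760 each: 5303/760 = 6.98, giving 7 ramp runs. That means 6 intermediate landings.
Ramp run (horizontal) at 1:20: 5303 × 20 = 106060 mm.
Intermediate landings: 6 × 1200 = 7200 mm.
Total developed length = 106060 + 7200 = 113260 mm.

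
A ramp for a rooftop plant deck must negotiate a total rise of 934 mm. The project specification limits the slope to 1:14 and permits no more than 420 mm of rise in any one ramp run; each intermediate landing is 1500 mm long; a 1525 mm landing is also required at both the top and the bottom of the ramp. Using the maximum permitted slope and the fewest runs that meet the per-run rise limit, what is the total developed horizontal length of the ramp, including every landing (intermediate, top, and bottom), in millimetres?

At most 420 each: 934/420 = 2.22, giving 3 ramp runs. That means 2 intermediate landings.
Horizontal run for 934 mm of rise at 1:14 is 934 × 14 = 13076 mm.
Intermediate landings: 2 × 1500 = 3000 mm.
Top and bottom landings: 2 × 1525 = 3050 mm.
Total = 13076 + 3000 + 3050 = 19126 mm.

19126 mm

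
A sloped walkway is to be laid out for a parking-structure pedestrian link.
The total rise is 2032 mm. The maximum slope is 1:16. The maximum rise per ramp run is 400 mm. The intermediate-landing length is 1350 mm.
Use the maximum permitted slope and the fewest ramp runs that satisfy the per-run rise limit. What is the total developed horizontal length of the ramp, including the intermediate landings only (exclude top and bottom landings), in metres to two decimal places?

39.26 m

At most 400 each: 2032/400 = 5.08, giving 6 ramp runs. That means 5 intermediate landings.
Horizontal run for 2032 mm of rise at 1:16 is 2032 × 16 = 32512 mm.
Intermediate landings: 5 × 1350 = 6750 mm.
Developed length = 32512 + 6750 = 39262 mm.
= 39.26 m.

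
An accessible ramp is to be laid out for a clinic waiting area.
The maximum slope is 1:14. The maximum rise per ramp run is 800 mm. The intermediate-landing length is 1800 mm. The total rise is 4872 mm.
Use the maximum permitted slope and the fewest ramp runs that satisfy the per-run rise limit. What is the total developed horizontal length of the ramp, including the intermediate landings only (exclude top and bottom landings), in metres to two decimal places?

⌈4872/800⌉ = 7 ramp runs. That means 6 intermediate landings.
Ramp run (horizontal) at 1:14: 4872 × 14 = 68208 mm.
6 intermediate landings contribute 6 × 1800 = 10800 mm.
Total developed length = 68208 + 10800 = 79008 mm.
= 79.01 m.

79.01 m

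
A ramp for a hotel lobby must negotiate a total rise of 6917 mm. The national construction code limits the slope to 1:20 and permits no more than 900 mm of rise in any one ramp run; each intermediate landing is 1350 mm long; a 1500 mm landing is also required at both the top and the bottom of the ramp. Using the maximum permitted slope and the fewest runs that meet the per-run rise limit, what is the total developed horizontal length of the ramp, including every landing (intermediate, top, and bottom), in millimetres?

⌈6917/900⌉ = 8 ramp runs. That means 7 intermediate landings.
Ramp run (horizontal) at 1:20: 6917 × 20 = 138340 mm.
Intermediate landings: 7 × 1350 = 9450 mm.
Top and bottom landings: 2 × 1500 = 3000 mm.
Total = 138340 + 9450 + 3000 = 150790 mm.

150790 mm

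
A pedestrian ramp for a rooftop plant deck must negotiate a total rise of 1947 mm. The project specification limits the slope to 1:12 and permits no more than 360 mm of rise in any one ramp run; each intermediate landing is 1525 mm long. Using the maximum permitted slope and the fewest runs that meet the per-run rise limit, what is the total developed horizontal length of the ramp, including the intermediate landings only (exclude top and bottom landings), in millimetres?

30989 mm

⌈1947/360⌉ = 6 ramp runs. That means 5 intermediate landings.
Horizontal run for 1947 mm of rise at 1:12 is 1947 × 12 = 23364 mm.
Intermediate landings: 5 × 1525 = 7625 mm.
Total developed length = 23364 + 7625 = 30989 mm.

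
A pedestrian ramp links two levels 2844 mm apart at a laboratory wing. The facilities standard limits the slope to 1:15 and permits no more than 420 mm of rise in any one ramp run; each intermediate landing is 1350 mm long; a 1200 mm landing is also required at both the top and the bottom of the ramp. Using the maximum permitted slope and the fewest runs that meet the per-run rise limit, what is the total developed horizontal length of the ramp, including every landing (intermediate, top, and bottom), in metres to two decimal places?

⌈2844/420⌉ = 7 ramp runs. That means 6 intermediate landings.
Ramp run (horizontal) at 1:15: 2844 × 15 = 42660 mm.
Intermediate landings: 6 × 1350 = 8100 mm.
Top and bottom landings: 2 × 1200 = 2400 mm.
Total = 42660 + 8100 + 2400 = 53160 mm.
= 53.16 m.

53.16 m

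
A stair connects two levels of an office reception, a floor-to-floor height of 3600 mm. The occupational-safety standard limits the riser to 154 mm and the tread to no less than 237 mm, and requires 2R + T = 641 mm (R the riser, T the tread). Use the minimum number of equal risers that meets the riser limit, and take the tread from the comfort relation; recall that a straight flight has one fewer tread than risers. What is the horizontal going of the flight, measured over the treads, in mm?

3600 / 154 = 23.38, so 24 risers are needed.
R = 3600 ÷ 24 = 150 mm.
From 2R + T = 641: T = 641 − 300 = 341 mm.
Going = (24 − 1) × 341 = 7843 mm.

7843 mm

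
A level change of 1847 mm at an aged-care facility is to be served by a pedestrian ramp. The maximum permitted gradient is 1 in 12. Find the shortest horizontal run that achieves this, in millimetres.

22164 mm

Run = rise × 12 = 1847 × 12 = 22164 mm.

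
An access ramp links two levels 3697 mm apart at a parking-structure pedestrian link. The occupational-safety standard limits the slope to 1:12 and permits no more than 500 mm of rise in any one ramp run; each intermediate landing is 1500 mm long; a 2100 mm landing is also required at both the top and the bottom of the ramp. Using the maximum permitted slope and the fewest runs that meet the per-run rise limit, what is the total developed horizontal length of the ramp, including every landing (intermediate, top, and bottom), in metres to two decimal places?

59.06 m

At most 500 each: 3697/500 = 7.39, giving 8 ramp runs. That means 7 intermediate landings.
Ramp run (horizontal) at 1:12: 3697 × 12 = 44364 mm.
7 intermediate landings contribute 7 × 1500 = 10500 mm.
Top and bottom landings: 2 × 2100 = 4200 mm.
Total = 44364 + 10500 + 4200 = 59064 mm.
= 59.06 m.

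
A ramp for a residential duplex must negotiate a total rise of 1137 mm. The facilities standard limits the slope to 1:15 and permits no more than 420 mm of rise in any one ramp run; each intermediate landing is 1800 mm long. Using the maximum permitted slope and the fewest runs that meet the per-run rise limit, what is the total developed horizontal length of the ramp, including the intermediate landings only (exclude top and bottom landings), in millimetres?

⌈1137/420⌉ = 3 ramp runs. That means 2 intermediate landings.
Ramp run (horizontal) at 1:15: 1137 × 15 = 17055 mm.
2 intermediate landings contribute 2 × 1800 = 3600 mm.
Total developed length = 17055 + 3600 = 20655 mm.

20655 mm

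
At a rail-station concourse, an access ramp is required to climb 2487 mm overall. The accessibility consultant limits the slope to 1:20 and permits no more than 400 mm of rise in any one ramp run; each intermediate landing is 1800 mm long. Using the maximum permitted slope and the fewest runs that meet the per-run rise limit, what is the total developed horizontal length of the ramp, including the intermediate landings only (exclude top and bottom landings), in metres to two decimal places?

60.54 m

⌈2487/400⌉ = 7 ramp runs. That means 6 intermediate landings.
Ramp run (horizontal) at 1:20: 2487 × 20 = 49740 mm.
6 intermediate landings contribute 6 × 1800 = 10800 mm.
Total developed length = 49740 + 10800 = 60540 mm.
= 60.54 m.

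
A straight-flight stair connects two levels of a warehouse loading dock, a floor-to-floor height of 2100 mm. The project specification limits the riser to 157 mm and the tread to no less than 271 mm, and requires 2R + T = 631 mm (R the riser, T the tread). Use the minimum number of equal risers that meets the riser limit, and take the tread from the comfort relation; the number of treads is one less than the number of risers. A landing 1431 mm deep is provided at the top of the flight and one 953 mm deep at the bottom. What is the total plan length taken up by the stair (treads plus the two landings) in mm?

6687 mm

At most 157 each: 2100/157 = 13.38, giving 14 risers.
R = 2100 ÷ 14 = 150 mm.
Tread T = 631 − 2 × 150 = 331 mm (≥ 271 mm).
Treads = 14 − 1 = 13; going = 13 × 331 = 4303 mm.
Enclosure = 4303 + 1431 + 953 = 6687 mm.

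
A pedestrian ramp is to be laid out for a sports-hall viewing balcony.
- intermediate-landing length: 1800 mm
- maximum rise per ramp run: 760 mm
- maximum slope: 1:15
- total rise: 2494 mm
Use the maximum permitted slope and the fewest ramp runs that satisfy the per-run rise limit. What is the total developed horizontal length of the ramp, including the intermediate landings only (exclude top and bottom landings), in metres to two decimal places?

42.81 m

2494 / 760 = 3.282 → round up to 4 ramp runs. That means 3 intermediate landings.
Horizontal run for 2494 mm of rise at 1:15 is 2494 × 15 = 37410 mm.
3 intermediate landings contribute 3 × 1800 = 5400 mm.
Developed length = 37410 + 5400 = 42810 mm.
= 42.81 m.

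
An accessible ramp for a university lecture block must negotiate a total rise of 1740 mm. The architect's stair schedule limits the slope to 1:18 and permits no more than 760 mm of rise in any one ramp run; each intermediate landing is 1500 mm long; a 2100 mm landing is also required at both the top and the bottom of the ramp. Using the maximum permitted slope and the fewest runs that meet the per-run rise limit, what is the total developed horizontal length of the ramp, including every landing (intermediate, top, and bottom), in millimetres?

38520 mm

1740 / 760 = 2.289 → round up to 3 ramp runs. That means 2 intermediate landings.
Horizontal run for 1740 mm of rise at 1:18 is 1740 × 18 = 31320 mm.
2 intermediate landings contribute 2 × 1500 = 3000 mm.
Top and bottom landings: 2 × 2100 = 4200 mm.
Total = 31320 + 3000 + 4200 = 38520 mm.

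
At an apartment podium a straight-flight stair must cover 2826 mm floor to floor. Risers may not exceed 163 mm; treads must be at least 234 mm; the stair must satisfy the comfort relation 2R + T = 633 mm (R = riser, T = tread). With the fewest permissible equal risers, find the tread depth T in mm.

2826 / 163 = 17.337 → round up to 18 risers.
Each riser is 2826/18 = 157 mm (≤ 163 mm).
From 2R + T = 633: T = 633 − 314 = 319 mm.

319 mm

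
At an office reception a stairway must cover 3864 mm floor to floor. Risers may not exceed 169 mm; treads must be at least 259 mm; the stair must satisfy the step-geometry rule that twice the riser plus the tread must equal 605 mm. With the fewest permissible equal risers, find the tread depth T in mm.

269 mm

3864 / 169 = 22.864 → round up to 23 risers.
Riser R = 3864 / 23 = 168 mm, within the 169 mm limit.
Tread T = 605 − 2 × 168 = 269 mm (≥ 259 mm).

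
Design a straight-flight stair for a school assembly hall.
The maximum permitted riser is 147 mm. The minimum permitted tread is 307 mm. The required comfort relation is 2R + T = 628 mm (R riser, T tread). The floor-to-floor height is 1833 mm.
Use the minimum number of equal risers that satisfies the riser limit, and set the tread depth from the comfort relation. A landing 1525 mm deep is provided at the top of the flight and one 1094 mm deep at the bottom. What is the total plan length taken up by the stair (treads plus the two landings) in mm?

6771 mm

At most 147 each: 1833/147 = 12.47, giving 13 risers.
Each riser is 1833/13 = 141 mm (≤ 147 mm).
T = 628 − 2·141 = 346 mm, which satisfies the 307 mm minimum.
13 risers give 12 treads; going = 12 × 346 = 4152 mm.
Enclosure = 4152 + 1525 + 1094 = 6771 mm.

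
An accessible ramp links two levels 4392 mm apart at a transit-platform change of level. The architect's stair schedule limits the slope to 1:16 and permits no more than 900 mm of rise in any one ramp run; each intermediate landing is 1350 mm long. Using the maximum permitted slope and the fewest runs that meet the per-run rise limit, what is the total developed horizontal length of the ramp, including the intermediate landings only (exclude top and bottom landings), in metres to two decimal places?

75.67 m

4392 / 900 = 4.88, so 5 ramp runs are needed. That means 4 intermediate landings.
Horizontal run for 4392 mm of rise at 1:16 is 4392 × 16 = 70272 mm.
Intermediate landings: 4 × 1350 = 5400 mm.
Developed length = 70272 + 5400 = 75672 mm.
= 75.67 m.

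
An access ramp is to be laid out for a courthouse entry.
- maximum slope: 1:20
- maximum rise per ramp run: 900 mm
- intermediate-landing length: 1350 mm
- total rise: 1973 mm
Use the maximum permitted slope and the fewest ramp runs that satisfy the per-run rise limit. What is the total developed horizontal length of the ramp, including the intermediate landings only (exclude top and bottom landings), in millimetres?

42160 mm

1973 / 900 = 2.19, so 3 ramp runs are needed. That means 2 intermediate landings.
Ramp run (horizontal) at 1:20: 1973 × 20 = 39460 mm.
Intermediate landings: 2 × 1350 = 2700 mm.
Developed length = 39460 + 2700 = 42160 mm.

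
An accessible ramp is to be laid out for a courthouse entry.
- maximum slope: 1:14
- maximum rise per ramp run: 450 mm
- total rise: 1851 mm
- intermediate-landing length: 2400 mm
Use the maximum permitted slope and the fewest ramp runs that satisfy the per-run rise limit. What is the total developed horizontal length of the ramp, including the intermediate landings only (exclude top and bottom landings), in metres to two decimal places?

⌈1851/450⌉ = 5 ramp runs. That means 4 intermediate landings.
Ramp run (horizontal) at 1:14: 1851 × 14 = 25914 mm.
Intermediate landings: 4 × 2400 = 9600 mm.
Total developed length = 25914 + 9600 = 35514 mm.
= 35.51 m.

35.51 m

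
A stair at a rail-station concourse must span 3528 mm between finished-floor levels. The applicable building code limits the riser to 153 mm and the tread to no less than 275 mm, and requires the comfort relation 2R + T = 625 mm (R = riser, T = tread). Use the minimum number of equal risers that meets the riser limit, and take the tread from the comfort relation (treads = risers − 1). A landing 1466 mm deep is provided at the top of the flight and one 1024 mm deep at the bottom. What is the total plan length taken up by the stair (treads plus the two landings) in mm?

10103 mm

⌈3528/153⌉ = 24 risers.
Riser R = 3528 / 24 = 147 mm, within the 153 mm limit.
From 2R + T = 625: T = 625 − 294 = 331 mm.
Treads = 24 − 1 = 23; going = 23 × 331 = 7613 mm.
Add landings: 7613 + 1466 + 1024 = 10103 mm.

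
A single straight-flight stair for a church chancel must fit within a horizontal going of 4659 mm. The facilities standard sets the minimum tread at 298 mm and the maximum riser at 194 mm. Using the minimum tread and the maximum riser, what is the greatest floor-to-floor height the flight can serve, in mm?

3104 mm

Treads that fit: ⌊4659 / 298⌋ = 15.
Risers = treads + 1 = 16.
Maximum height = 16 × 194 = 3104 mm.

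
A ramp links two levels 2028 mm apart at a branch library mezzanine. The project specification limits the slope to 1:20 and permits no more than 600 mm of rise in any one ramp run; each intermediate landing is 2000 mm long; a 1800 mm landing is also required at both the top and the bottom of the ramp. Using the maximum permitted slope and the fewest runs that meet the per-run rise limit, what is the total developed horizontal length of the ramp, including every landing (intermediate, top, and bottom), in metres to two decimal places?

⌈2028/600⌉ = 4 ramp runs. That means 3 intermediate landings.
Horizontal run for 2028 mm of rise at 1:20 is 2028 × 20 = 40560 mm.
3 intermediate landings contribute 3 × 2000 = 6000 mm.
Top and bottom landings: 2 × 1800 = 3600 mm.
Total = 40560 + 6000 + 3600 = 50160 mm.
= 50.16 m.

50.16 m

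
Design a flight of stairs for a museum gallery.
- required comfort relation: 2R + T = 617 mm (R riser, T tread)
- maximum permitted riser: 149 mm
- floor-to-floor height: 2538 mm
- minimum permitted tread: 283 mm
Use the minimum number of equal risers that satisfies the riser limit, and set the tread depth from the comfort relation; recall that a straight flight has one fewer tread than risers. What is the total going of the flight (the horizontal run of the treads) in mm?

2538 / 149 = 17.034 → round up to 18 risers.
Riser R = 2538 / 18 = 141 mm, within the 149 mm limit.
Tread T = 617 − 2 × 141 = 335 mm (≥ 283 mm).
18 risers give 17 treads; going = 17 × 335 = 5695 mm.

5695 mm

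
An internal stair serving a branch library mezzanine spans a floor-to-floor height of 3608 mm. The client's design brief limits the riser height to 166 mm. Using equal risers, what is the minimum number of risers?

3608 / 166 = 21.73, so 22 risers are needed.

22 risers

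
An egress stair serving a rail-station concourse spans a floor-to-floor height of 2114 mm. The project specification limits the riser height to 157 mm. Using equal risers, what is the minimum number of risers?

⌈2114/157⌉ = 14 risers.

14 risers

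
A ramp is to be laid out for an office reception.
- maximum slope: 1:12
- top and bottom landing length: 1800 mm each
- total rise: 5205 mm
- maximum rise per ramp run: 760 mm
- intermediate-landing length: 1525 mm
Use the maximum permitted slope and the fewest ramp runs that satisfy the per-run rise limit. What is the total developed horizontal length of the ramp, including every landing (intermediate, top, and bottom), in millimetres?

75210 mm

5205 / 760 = 6.85, so 7 ramp runs are needed. That means 6 intermediate landings.
Ramp run (horizontal) at 1:12: 5205 × 12 = 62460 mm.
6 intermediate landings contribute 6 × 1525 = 9150 mm.
Top and bottom landings: 2 × 1800 = 3600 mm.
Total = 62460 + 9150 + 3600 = 75210 mm.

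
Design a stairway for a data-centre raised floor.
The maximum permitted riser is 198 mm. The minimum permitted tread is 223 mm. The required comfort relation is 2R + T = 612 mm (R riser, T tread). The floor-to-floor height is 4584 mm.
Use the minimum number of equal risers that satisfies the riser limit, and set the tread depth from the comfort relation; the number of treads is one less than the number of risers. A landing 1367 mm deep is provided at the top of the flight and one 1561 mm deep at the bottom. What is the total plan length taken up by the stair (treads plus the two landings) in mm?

8218 mm

4584 / 198 = 23.152 → round up to 24 risers.
Each riser is 4584/24 = 191 mm (≤ 198 mm).
Tread T = 612 − 2 × 191 = 230 mm (≥ 223 mm).
24 risers give 23 treads; going = 23 × 230 = 5290 mm.
Add landings: 5290 + 1367 + 1561 = 8218 mm.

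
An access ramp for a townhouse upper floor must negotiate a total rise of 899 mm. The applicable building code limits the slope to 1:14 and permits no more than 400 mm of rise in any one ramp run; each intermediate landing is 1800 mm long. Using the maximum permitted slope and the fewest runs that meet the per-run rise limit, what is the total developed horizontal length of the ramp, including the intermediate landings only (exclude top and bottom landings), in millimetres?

⌈899/400⌉ = 3 ramp runs. That means 2 intermediate landings.
Ramp run (horizontal) at 1:14: 899 × 14 = 12586 mm.
2 intermediate landings contribute 2 × 1800 = 3600 mm.
Total developed length = 12586 + 3600 = 16186 mm.

16186 mm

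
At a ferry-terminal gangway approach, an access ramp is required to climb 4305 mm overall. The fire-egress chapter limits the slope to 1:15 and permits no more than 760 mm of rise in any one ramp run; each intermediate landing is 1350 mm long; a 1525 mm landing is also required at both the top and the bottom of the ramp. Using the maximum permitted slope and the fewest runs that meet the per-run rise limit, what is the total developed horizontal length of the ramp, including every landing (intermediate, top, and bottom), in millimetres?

⌈4305/760⌉ = 6 ramp runs. That means 5 intermediate landings.
Ramp run (horizontal) at 1:15: 4305 × 15 = 64575 mm.
5 intermediate landings contribute 5 × 1350 = 6750 mm.
Top and bottom landings: 2 × 1525 = 3050 mm.
Total = 64575 + 6750 + 3050 = 74375 mm.

74375 mm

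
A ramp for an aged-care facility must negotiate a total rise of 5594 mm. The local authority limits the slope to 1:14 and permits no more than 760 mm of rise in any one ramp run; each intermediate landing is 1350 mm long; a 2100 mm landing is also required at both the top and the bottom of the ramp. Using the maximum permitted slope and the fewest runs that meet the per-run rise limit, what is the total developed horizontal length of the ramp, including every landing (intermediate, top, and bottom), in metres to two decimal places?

91.97 m

5594 / 760 = 7.36, so 8 ramp runs are needed. That means 7 intermediate landings.
Ramp run (horizontal) at 1:14: 5594 × 14 = 78316 mm.
7 intermediate landings contribute 7 × 1350 = 9450 mm.
Top and bottom landings: 2 × 2100 = 4200 mm.
Total = 78316 + 9450 + 4200 = 91966 mm.
= 91.97 m.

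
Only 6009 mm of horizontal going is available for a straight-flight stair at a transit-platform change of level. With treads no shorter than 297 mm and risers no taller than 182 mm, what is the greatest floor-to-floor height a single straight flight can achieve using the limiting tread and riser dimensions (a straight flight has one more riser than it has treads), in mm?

Treads that fit: ⌊6009 / 297⌋ = 20.
Risers = treads + 1 = 21.
Maximum height = 21 × 182 = 3822 mm.

3822 mm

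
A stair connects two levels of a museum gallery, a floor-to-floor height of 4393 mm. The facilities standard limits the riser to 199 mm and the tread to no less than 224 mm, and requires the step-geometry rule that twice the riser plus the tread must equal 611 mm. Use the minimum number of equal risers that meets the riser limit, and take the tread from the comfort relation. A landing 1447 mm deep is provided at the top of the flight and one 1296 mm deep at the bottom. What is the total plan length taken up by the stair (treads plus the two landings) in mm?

4393 / 199 = 22.08, so 23 risers are needed.
Each riser is 4393/23 = 191 mm (≤ 199 mm).
From 2R + T = 611: T = 611 − 382 = 229 mm.
Treads = 23 − 1 = 22; going = 22 × 229 = 5038 mm.
Enclosure = 5038 + 1447 + 1296 = 7781 mm.

7781 mm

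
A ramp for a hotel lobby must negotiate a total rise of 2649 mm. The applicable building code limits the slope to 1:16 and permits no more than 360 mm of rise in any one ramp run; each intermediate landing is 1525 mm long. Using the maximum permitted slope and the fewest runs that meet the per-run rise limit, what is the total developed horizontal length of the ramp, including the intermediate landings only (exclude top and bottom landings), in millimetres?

⌈2649/360⌉ = 8 ramp runs. That means 7 intermediate landings.
Horizontal run for 2649 mm of rise at 1:16 is 2649 × 16 = 42384 mm.
7 intermediate landings contribute 7 × 1525 = 10675 mm.
Developed length = 42384 + 10675 = 53059 mm.

53059 mm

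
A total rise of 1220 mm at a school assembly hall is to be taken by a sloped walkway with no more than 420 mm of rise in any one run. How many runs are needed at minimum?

3 runs

At most 420 each: 1220/420 = 2.90, giving 3 ramp runs.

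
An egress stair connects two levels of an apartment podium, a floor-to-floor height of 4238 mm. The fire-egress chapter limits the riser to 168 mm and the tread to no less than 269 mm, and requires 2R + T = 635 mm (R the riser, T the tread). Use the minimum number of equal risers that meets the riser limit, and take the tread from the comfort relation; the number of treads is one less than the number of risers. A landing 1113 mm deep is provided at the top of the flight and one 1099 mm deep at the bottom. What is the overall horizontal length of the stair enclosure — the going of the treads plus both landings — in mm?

4238 / 168 = 25.23, so 26 risers are needed.
Each riser is 4238/26 = 163 mm (≤ 168 mm).
Tread T = 635 − 2 × 163 = 309 mm (≥ 269 mm).
Treads = 26 − 1 = 25; going = 25 × 309 = 7725 mm.
Add landings: 7725 + 1113 + 1099 = 9937 mm.

9937 mm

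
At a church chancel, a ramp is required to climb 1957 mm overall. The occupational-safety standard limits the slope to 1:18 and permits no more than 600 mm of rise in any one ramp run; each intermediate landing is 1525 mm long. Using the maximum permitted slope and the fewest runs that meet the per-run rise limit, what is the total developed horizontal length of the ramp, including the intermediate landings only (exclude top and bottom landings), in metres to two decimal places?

39.80 m

At most 600 each: 1957/600 = 3.26, giving 4 ramp runs. That means 3 intermediate landings.
Horizontal run for 1957 mm of rise at 1:18 is 1957 × 18 = 35226 mm.
Intermediate landings: 3 × 1525 = 4575 mm.
Total developed length = 35226 + 4575 = 39801 mm.
= 39.80 m.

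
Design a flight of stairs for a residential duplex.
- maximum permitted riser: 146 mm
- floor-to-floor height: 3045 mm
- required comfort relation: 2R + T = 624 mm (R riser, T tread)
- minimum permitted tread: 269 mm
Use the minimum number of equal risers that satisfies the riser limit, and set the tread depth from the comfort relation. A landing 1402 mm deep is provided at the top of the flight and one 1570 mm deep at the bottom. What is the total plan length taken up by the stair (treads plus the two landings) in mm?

9652 mm

3045 / 146 = 20.86, so 21 risers are needed.
Each riser is 3045/21 = 145 mm (≤ 146 mm).
T = 624 − 2·145 = 334 mm, which satisfies the 269 mm minimum.
Treads = 21 − 1 = 20; going = 20 × 334 = 6680 mm.
Add landings: 6680 + 1402 + 1570 = 9652 mm.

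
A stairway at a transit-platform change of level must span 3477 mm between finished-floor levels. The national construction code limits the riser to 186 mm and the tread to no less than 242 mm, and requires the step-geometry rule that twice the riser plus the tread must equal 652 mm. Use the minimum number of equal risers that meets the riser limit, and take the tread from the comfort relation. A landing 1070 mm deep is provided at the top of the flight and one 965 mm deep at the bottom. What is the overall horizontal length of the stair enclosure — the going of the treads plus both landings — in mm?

At most 186 each: 3477/186 = 18.69, giving 19 risers.
Each riser is 3477/19 = 183 mm (≤ 186 mm).
Tread T = 652 − 2 × 183 = 286 mm (≥ 242 mm).
Treads = 19 − 1 = 18; going = 18 × 286 = 5148 mm.
Enclosure = 5148 + 1070 + 965 = 7183 mm.

7183 mm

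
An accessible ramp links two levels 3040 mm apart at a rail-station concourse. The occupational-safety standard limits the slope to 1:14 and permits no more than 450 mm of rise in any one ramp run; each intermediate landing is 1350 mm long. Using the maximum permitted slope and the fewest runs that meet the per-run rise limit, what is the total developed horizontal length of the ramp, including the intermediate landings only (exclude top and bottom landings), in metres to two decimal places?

50.66 m

3040 / 450 = 6.76, so 7 ramp runs are needed. That means 6 intermediate landings.
Ramp run (horizontal) at 1:14: 3040 × 14 = 42560 mm.
Intermediate landings: 6 × 1350 = 8100 mm.
Developed length = 42560 + 8100 = 50660 mm.
= 50.66 m.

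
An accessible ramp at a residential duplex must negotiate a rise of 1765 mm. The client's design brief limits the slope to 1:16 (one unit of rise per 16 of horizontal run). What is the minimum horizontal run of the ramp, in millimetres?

At 1:16 the run is 16 × 1765 = 28240 mm.

28240 mm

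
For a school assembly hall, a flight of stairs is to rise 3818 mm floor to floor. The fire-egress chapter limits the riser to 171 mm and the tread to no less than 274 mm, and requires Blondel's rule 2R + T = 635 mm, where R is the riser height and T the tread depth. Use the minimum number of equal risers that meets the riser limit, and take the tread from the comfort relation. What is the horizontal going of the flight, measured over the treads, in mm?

6666 mm

At most 171 each: 3818/171 = 22.33, giving 23 risers.
Each riser is 3818/23 = 166 mm (≤ 171 mm).
T = 635 − 2·166 = 303 mm, which satisfies the 274 mm minimum.
23 risers give 22 treads; going = 22 × 303 = 6666 mm.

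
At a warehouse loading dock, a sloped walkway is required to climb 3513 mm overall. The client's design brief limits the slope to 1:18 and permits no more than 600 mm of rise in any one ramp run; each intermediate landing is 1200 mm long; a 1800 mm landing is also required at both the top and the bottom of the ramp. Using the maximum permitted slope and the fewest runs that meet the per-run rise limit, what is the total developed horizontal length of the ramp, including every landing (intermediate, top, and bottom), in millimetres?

At most 600 each: 3513/600 = 5.86, giving 6 ramp runs. That means 5 intermediate landings.
Ramp run (horizontal) at 1:18: 3513 × 18 = 63234 mm.
5 intermediate landings contribute 5 × 1200 = 6000 mm.
Top and bottom landings: 2 × 1800 = 3600 mm.
Total = 63234 + 6000 + 3600 = 72834 mm.

72834 mm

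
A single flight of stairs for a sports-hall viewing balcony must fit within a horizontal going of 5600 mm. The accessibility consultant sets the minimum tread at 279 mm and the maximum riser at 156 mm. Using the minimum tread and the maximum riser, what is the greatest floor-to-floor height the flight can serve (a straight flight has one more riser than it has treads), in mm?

3276 mm

Treads that fit: ⌊5600 / 279⌋ = 20.
Risers = treads + 1 = 21.
Maximum height = 21 × 156 = 3276 mm.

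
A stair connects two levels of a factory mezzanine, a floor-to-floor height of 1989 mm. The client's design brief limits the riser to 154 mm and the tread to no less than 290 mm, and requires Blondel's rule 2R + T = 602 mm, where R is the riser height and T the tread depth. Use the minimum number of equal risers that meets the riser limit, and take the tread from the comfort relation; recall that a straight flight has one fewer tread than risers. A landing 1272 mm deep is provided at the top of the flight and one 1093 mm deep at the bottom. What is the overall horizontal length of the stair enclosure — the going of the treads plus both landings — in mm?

5917 mm

⌈1989/154⌉ = 13 risers.
Each riser is 1989/13 = 153 mm (≤ 154 mm).
From 2R + T = 602: T = 602 − 306 = 296 mm.
Going = (13 − 1) × 296 = 3552 mm.
Add landings: 3552 + 1272 + 1093 = 5917 mm.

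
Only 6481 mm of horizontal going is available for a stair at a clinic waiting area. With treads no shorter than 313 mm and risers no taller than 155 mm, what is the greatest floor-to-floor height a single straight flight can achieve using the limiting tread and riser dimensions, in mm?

Treads that fit: ⌊6481 / 313⌋ = 20.
Risers = treads + 1 = 21.
Maximum height = 21 × 155 = 3255 mm.

3255 mm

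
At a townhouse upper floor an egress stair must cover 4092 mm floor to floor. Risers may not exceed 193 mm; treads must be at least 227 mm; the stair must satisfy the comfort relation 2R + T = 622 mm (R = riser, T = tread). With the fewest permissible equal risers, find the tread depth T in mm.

250 mm

At most 193 each: 4092/193 = 21.20, giving 22 risers.
Each riser is 4092/22 = 186 mm (≤ 193 mm).
T = 622 − 2·186 = 250 mm, which satisfies the 227 mm minimum.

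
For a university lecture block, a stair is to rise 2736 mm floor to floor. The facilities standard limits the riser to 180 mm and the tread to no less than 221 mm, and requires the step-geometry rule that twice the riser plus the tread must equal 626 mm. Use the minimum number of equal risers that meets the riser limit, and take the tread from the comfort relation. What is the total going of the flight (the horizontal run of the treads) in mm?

At most 180 each: 2736/180 = 15.20, giving 16 risers.
Each riser is 2736/16 = 171 mm (≤ 180 mm).
From 2R + T = 626: T = 626 − 342 = 284 mm.
Treads = 16 − 1 = 15; going = 15 × 284 = 4260 mm.

4260 mm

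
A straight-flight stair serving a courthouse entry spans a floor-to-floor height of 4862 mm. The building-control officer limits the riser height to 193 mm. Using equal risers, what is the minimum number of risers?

At most 193 each: 4862/193 = 25.19, giving 26 risers.

26 risers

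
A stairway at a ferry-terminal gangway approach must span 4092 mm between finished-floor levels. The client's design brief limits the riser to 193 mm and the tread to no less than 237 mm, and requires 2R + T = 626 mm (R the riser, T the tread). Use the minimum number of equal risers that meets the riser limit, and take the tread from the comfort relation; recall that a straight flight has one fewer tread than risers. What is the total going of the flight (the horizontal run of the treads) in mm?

5334 mm

4092 / 193 = 21.20, so 22 risers are needed.
Each riser is 4092/22 = 186 mm (≤ 193 mm).
Tread T = 626 − 2 × 186 = 254 mm (≥ 237 mm).
22 risers give 21 treads; going = 21 × 254 = 5334 mm.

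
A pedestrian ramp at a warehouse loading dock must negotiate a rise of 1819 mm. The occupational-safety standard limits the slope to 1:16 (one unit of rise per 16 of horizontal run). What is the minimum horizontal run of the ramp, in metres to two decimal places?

Run = rise × 16 = 1819 × 16 = 29104 mm.
29104 mm = 29.10 m.

29.10 m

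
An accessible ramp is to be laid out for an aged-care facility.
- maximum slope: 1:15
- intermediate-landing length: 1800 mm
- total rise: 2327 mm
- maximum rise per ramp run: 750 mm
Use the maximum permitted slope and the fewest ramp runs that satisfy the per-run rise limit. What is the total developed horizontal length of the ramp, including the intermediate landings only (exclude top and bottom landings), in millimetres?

2327 / 750 = 3.10, so 4 ramp runs are needed. That means 3 intermediate landings.
Horizontal run for 2327 mm of rise at 1:15 is 2327 × 15 = 34905 mm.
3 intermediate landings contribute 3 × 1800 = 5400 mm.
Developed length = 34905 + 5400 = 40305 mm.

40305 mm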